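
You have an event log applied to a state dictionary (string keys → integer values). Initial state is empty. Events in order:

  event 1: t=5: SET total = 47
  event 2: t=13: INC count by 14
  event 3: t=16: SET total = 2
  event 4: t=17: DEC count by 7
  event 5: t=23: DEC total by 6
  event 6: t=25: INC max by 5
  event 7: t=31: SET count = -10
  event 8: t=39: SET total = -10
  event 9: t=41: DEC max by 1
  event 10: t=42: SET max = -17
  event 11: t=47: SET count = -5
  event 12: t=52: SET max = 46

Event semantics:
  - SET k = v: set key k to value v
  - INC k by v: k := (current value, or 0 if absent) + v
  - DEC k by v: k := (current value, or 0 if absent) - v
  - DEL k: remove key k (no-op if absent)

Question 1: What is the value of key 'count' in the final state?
Answer: -5

Derivation:
Track key 'count' through all 12 events:
  event 1 (t=5: SET total = 47): count unchanged
  event 2 (t=13: INC count by 14): count (absent) -> 14
  event 3 (t=16: SET total = 2): count unchanged
  event 4 (t=17: DEC count by 7): count 14 -> 7
  event 5 (t=23: DEC total by 6): count unchanged
  event 6 (t=25: INC max by 5): count unchanged
  event 7 (t=31: SET count = -10): count 7 -> -10
  event 8 (t=39: SET total = -10): count unchanged
  event 9 (t=41: DEC max by 1): count unchanged
  event 10 (t=42: SET max = -17): count unchanged
  event 11 (t=47: SET count = -5): count -10 -> -5
  event 12 (t=52: SET max = 46): count unchanged
Final: count = -5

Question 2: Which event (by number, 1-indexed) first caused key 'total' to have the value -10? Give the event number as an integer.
Looking for first event where total becomes -10:
  event 1: total = 47
  event 2: total = 47
  event 3: total = 2
  event 4: total = 2
  event 5: total = -4
  event 6: total = -4
  event 7: total = -4
  event 8: total -4 -> -10  <-- first match

Answer: 8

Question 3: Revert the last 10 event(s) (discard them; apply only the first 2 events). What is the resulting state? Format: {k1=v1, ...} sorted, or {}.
Keep first 2 events (discard last 10):
  after event 1 (t=5: SET total = 47): {total=47}
  after event 2 (t=13: INC count by 14): {count=14, total=47}

Answer: {count=14, total=47}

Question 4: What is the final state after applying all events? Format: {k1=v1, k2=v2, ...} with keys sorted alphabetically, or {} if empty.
  after event 1 (t=5: SET total = 47): {total=47}
  after event 2 (t=13: INC count by 14): {count=14, total=47}
  after event 3 (t=16: SET total = 2): {count=14, total=2}
  after event 4 (t=17: DEC count by 7): {count=7, total=2}
  after event 5 (t=23: DEC total by 6): {count=7, total=-4}
  after event 6 (t=25: INC max by 5): {count=7, max=5, total=-4}
  after event 7 (t=31: SET count = -10): {count=-10, max=5, total=-4}
  after event 8 (t=39: SET total = -10): {count=-10, max=5, total=-10}
  after event 9 (t=41: DEC max by 1): {count=-10, max=4, total=-10}
  after event 10 (t=42: SET max = -17): {count=-10, max=-17, total=-10}
  after event 11 (t=47: SET count = -5): {count=-5, max=-17, total=-10}
  after event 12 (t=52: SET max = 46): {count=-5, max=46, total=-10}

Answer: {count=-5, max=46, total=-10}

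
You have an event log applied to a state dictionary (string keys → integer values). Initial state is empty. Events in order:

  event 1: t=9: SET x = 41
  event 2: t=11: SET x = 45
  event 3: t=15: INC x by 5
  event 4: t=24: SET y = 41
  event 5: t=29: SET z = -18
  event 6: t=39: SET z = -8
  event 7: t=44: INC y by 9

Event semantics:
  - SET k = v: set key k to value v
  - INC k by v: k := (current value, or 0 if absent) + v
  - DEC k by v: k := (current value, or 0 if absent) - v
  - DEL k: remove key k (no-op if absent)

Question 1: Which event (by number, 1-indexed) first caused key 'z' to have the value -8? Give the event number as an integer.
Answer: 6

Derivation:
Looking for first event where z becomes -8:
  event 5: z = -18
  event 6: z -18 -> -8  <-- first match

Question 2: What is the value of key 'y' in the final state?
Answer: 50

Derivation:
Track key 'y' through all 7 events:
  event 1 (t=9: SET x = 41): y unchanged
  event 2 (t=11: SET x = 45): y unchanged
  event 3 (t=15: INC x by 5): y unchanged
  event 4 (t=24: SET y = 41): y (absent) -> 41
  event 5 (t=29: SET z = -18): y unchanged
  event 6 (t=39: SET z = -8): y unchanged
  event 7 (t=44: INC y by 9): y 41 -> 50
Final: y = 50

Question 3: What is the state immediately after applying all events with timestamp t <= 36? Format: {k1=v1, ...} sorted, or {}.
Answer: {x=50, y=41, z=-18}

Derivation:
Apply events with t <= 36 (5 events):
  after event 1 (t=9: SET x = 41): {x=41}
  after event 2 (t=11: SET x = 45): {x=45}
  after event 3 (t=15: INC x by 5): {x=50}
  after event 4 (t=24: SET y = 41): {x=50, y=41}
  after event 5 (t=29: SET z = -18): {x=50, y=41, z=-18}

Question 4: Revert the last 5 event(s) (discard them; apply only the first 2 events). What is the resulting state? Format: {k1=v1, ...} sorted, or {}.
Keep first 2 events (discard last 5):
  after event 1 (t=9: SET x = 41): {x=41}
  after event 2 (t=11: SET x = 45): {x=45}

Answer: {x=45}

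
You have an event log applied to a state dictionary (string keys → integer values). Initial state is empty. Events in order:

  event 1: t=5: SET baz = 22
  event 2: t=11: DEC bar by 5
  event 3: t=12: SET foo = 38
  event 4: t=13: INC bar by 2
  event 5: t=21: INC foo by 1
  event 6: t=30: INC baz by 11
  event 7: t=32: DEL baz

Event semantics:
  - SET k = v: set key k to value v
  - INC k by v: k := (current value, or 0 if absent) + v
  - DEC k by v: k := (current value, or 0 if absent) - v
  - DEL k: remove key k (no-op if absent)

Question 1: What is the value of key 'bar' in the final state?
Answer: -3

Derivation:
Track key 'bar' through all 7 events:
  event 1 (t=5: SET baz = 22): bar unchanged
  event 2 (t=11: DEC bar by 5): bar (absent) -> -5
  event 3 (t=12: SET foo = 38): bar unchanged
  event 4 (t=13: INC bar by 2): bar -5 -> -3
  event 5 (t=21: INC foo by 1): bar unchanged
  event 6 (t=30: INC baz by 11): bar unchanged
  event 7 (t=32: DEL baz): bar unchanged
Final: bar = -3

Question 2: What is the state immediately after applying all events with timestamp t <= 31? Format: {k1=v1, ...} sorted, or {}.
Apply events with t <= 31 (6 events):
  after event 1 (t=5: SET baz = 22): {baz=22}
  after event 2 (t=11: DEC bar by 5): {bar=-5, baz=22}
  after event 3 (t=12: SET foo = 38): {bar=-5, baz=22, foo=38}
  after event 4 (t=13: INC bar by 2): {bar=-3, baz=22, foo=38}
  after event 5 (t=21: INC foo by 1): {bar=-3, baz=22, foo=39}
  after event 6 (t=30: INC baz by 11): {bar=-3, baz=33, foo=39}

Answer: {bar=-3, baz=33, foo=39}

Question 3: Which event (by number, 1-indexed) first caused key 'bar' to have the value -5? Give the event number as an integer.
Looking for first event where bar becomes -5:
  event 2: bar (absent) -> -5  <-- first match

Answer: 2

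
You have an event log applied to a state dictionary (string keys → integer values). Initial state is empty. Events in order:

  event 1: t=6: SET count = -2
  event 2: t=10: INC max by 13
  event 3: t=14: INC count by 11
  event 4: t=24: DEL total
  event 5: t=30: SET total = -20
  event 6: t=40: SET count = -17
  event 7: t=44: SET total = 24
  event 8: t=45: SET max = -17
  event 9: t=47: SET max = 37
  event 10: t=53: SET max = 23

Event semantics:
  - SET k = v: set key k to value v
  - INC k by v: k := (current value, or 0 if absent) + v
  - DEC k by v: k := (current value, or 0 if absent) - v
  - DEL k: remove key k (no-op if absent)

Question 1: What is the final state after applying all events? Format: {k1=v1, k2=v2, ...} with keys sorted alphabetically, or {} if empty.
Answer: {count=-17, max=23, total=24}

Derivation:
  after event 1 (t=6: SET count = -2): {count=-2}
  after event 2 (t=10: INC max by 13): {count=-2, max=13}
  after event 3 (t=14: INC count by 11): {count=9, max=13}
  after event 4 (t=24: DEL total): {count=9, max=13}
  after event 5 (t=30: SET total = -20): {count=9, max=13, total=-20}
  after event 6 (t=40: SET count = -17): {count=-17, max=13, total=-20}
  after event 7 (t=44: SET total = 24): {count=-17, max=13, total=24}
  after event 8 (t=45: SET max = -17): {count=-17, max=-17, total=24}
  after event 9 (t=47: SET max = 37): {count=-17, max=37, total=24}
  after event 10 (t=53: SET max = 23): {count=-17, max=23, total=24}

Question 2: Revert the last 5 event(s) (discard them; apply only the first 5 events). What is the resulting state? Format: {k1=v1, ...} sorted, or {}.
Keep first 5 events (discard last 5):
  after event 1 (t=6: SET count = -2): {count=-2}
  after event 2 (t=10: INC max by 13): {count=-2, max=13}
  after event 3 (t=14: INC count by 11): {count=9, max=13}
  after event 4 (t=24: DEL total): {count=9, max=13}
  after event 5 (t=30: SET total = -20): {count=9, max=13, total=-20}

Answer: {count=9, max=13, total=-20}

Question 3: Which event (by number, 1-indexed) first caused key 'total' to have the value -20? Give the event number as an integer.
Answer: 5

Derivation:
Looking for first event where total becomes -20:
  event 5: total (absent) -> -20  <-- first match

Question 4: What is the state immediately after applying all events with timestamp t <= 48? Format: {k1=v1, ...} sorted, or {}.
Apply events with t <= 48 (9 events):
  after event 1 (t=6: SET count = -2): {count=-2}
  after event 2 (t=10: INC max by 13): {count=-2, max=13}
  after event 3 (t=14: INC count by 11): {count=9, max=13}
  after event 4 (t=24: DEL total): {count=9, max=13}
  after event 5 (t=30: SET total = -20): {count=9, max=13, total=-20}
  after event 6 (t=40: SET count = -17): {count=-17, max=13, total=-20}
  after event 7 (t=44: SET total = 24): {count=-17, max=13, total=24}
  after event 8 (t=45: SET max = -17): {count=-17, max=-17, total=24}
  after event 9 (t=47: SET max = 37): {count=-17, max=37, total=24}

Answer: {count=-17, max=37, total=24}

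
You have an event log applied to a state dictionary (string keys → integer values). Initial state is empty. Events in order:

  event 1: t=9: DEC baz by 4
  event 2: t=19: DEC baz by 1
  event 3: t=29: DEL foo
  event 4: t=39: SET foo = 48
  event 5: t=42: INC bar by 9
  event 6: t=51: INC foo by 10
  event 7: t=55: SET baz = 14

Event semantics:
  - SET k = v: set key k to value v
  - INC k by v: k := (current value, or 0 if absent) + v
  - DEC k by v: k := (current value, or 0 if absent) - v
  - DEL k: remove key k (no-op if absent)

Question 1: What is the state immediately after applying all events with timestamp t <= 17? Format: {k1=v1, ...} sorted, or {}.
Answer: {baz=-4}

Derivation:
Apply events with t <= 17 (1 events):
  after event 1 (t=9: DEC baz by 4): {baz=-4}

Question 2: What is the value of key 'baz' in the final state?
Track key 'baz' through all 7 events:
  event 1 (t=9: DEC baz by 4): baz (absent) -> -4
  event 2 (t=19: DEC baz by 1): baz -4 -> -5
  event 3 (t=29: DEL foo): baz unchanged
  event 4 (t=39: SET foo = 48): baz unchanged
  event 5 (t=42: INC bar by 9): baz unchanged
  event 6 (t=51: INC foo by 10): baz unchanged
  event 7 (t=55: SET baz = 14): baz -5 -> 14
Final: baz = 14

Answer: 14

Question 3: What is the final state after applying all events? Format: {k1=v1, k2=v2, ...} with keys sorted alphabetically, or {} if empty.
  after event 1 (t=9: DEC baz by 4): {baz=-4}
  after event 2 (t=19: DEC baz by 1): {baz=-5}
  after event 3 (t=29: DEL foo): {baz=-5}
  after event 4 (t=39: SET foo = 48): {baz=-5, foo=48}
  after event 5 (t=42: INC bar by 9): {bar=9, baz=-5, foo=48}
  after event 6 (t=51: INC foo by 10): {bar=9, baz=-5, foo=58}
  after event 7 (t=55: SET baz = 14): {bar=9, baz=14, foo=58}

Answer: {bar=9, baz=14, foo=58}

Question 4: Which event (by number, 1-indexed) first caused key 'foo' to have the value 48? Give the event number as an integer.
Looking for first event where foo becomes 48:
  event 4: foo (absent) -> 48  <-- first match

Answer: 4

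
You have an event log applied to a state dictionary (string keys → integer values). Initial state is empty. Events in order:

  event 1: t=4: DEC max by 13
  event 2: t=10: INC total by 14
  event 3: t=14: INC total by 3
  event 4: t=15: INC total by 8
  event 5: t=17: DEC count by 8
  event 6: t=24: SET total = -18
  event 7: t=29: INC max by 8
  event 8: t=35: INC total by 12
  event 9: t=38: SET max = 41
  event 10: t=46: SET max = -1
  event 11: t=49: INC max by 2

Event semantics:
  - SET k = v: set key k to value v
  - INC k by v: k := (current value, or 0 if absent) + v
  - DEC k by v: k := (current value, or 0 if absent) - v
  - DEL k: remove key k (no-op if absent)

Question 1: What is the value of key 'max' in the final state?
Track key 'max' through all 11 events:
  event 1 (t=4: DEC max by 13): max (absent) -> -13
  event 2 (t=10: INC total by 14): max unchanged
  event 3 (t=14: INC total by 3): max unchanged
  event 4 (t=15: INC total by 8): max unchanged
  event 5 (t=17: DEC count by 8): max unchanged
  event 6 (t=24: SET total = -18): max unchanged
  event 7 (t=29: INC max by 8): max -13 -> -5
  event 8 (t=35: INC total by 12): max unchanged
  event 9 (t=38: SET max = 41): max -5 -> 41
  event 10 (t=46: SET max = -1): max 41 -> -1
  event 11 (t=49: INC max by 2): max -1 -> 1
Final: max = 1

Answer: 1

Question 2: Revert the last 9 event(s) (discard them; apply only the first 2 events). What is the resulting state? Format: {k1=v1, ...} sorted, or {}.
Answer: {max=-13, total=14}

Derivation:
Keep first 2 events (discard last 9):
  after event 1 (t=4: DEC max by 13): {max=-13}
  after event 2 (t=10: INC total by 14): {max=-13, total=14}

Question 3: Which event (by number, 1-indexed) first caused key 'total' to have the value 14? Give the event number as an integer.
Answer: 2

Derivation:
Looking for first event where total becomes 14:
  event 2: total (absent) -> 14  <-- first match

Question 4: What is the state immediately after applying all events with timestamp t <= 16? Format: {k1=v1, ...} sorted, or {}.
Apply events with t <= 16 (4 events):
  after event 1 (t=4: DEC max by 13): {max=-13}
  after event 2 (t=10: INC total by 14): {max=-13, total=14}
  after event 3 (t=14: INC total by 3): {max=-13, total=17}
  after event 4 (t=15: INC total by 8): {max=-13, total=25}

Answer: {max=-13, total=25}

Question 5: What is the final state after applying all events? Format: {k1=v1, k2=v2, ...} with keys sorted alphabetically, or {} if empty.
Answer: {count=-8, max=1, total=-6}

Derivation:
  after event 1 (t=4: DEC max by 13): {max=-13}
  after event 2 (t=10: INC total by 14): {max=-13, total=14}
  after event 3 (t=14: INC total by 3): {max=-13, total=17}
  after event 4 (t=15: INC total by 8): {max=-13, total=25}
  after event 5 (t=17: DEC count by 8): {count=-8, max=-13, total=25}
  after event 6 (t=24: SET total = -18): {count=-8, max=-13, total=-18}
  after event 7 (t=29: INC max by 8): {count=-8, max=-5, total=-18}
  after event 8 (t=35: INC total by 12): {count=-8, max=-5, total=-6}
  after event 9 (t=38: SET max = 41): {count=-8, max=41, total=-6}
  after event 10 (t=46: SET max = -1): {count=-8, max=-1, total=-6}
  after event 11 (t=49: INC max by 2): {count=-8, max=1, total=-6}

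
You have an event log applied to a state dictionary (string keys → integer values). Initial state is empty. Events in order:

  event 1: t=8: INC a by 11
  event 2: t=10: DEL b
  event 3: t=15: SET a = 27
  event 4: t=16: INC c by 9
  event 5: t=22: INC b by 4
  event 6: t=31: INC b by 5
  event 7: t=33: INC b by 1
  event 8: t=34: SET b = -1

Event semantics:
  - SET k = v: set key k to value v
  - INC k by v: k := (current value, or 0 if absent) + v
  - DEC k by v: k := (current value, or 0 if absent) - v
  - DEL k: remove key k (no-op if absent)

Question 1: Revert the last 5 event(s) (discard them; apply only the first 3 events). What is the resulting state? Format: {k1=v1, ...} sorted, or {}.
Keep first 3 events (discard last 5):
  after event 1 (t=8: INC a by 11): {a=11}
  after event 2 (t=10: DEL b): {a=11}
  after event 3 (t=15: SET a = 27): {a=27}

Answer: {a=27}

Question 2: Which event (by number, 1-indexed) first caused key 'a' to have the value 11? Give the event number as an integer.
Answer: 1

Derivation:
Looking for first event where a becomes 11:
  event 1: a (absent) -> 11  <-- first match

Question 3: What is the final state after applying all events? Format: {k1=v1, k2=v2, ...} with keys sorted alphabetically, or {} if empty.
  after event 1 (t=8: INC a by 11): {a=11}
  after event 2 (t=10: DEL b): {a=11}
  after event 3 (t=15: SET a = 27): {a=27}
  after event 4 (t=16: INC c by 9): {a=27, c=9}
  after event 5 (t=22: INC b by 4): {a=27, b=4, c=9}
  after event 6 (t=31: INC b by 5): {a=27, b=9, c=9}
  after event 7 (t=33: INC b by 1): {a=27, b=10, c=9}
  after event 8 (t=34: SET b = -1): {a=27, b=-1, c=9}

Answer: {a=27, b=-1, c=9}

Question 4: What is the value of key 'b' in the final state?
Answer: -1

Derivation:
Track key 'b' through all 8 events:
  event 1 (t=8: INC a by 11): b unchanged
  event 2 (t=10: DEL b): b (absent) -> (absent)
  event 3 (t=15: SET a = 27): b unchanged
  event 4 (t=16: INC c by 9): b unchanged
  event 5 (t=22: INC b by 4): b (absent) -> 4
  event 6 (t=31: INC b by 5): b 4 -> 9
  event 7 (t=33: INC b by 1): b 9 -> 10
  event 8 (t=34: SET b = -1): b 10 -> -1
Final: b = -1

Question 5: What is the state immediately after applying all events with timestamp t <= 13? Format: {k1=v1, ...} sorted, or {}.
Apply events with t <= 13 (2 events):
  after event 1 (t=8: INC a by 11): {a=11}
  after event 2 (t=10: DEL b): {a=11}

Answer: {a=11}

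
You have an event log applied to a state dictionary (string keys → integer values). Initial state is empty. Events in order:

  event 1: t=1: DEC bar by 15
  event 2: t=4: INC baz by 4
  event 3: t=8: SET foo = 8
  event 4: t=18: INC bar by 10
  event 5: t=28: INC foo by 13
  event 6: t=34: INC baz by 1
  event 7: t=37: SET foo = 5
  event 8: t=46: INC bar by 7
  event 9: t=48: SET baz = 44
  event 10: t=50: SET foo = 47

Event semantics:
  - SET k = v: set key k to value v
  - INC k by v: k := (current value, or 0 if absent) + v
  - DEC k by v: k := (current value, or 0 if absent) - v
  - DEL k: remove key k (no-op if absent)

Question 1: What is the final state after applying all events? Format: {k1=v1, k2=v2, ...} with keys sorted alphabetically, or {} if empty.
  after event 1 (t=1: DEC bar by 15): {bar=-15}
  after event 2 (t=4: INC baz by 4): {bar=-15, baz=4}
  after event 3 (t=8: SET foo = 8): {bar=-15, baz=4, foo=8}
  after event 4 (t=18: INC bar by 10): {bar=-5, baz=4, foo=8}
  after event 5 (t=28: INC foo by 13): {bar=-5, baz=4, foo=21}
  after event 6 (t=34: INC baz by 1): {bar=-5, baz=5, foo=21}
  after event 7 (t=37: SET foo = 5): {bar=-5, baz=5, foo=5}
  after event 8 (t=46: INC bar by 7): {bar=2, baz=5, foo=5}
  after event 9 (t=48: SET baz = 44): {bar=2, baz=44, foo=5}
  after event 10 (t=50: SET foo = 47): {bar=2, baz=44, foo=47}

Answer: {bar=2, baz=44, foo=47}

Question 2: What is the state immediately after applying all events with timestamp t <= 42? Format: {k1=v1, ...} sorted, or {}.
Answer: {bar=-5, baz=5, foo=5}

Derivation:
Apply events with t <= 42 (7 events):
  after event 1 (t=1: DEC bar by 15): {bar=-15}
  after event 2 (t=4: INC baz by 4): {bar=-15, baz=4}
  after event 3 (t=8: SET foo = 8): {bar=-15, baz=4, foo=8}
  after event 4 (t=18: INC bar by 10): {bar=-5, baz=4, foo=8}
  after event 5 (t=28: INC foo by 13): {bar=-5, baz=4, foo=21}
  after event 6 (t=34: INC baz by 1): {bar=-5, baz=5, foo=21}
  after event 7 (t=37: SET foo = 5): {bar=-5, baz=5, foo=5}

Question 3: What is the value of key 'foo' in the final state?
Track key 'foo' through all 10 events:
  event 1 (t=1: DEC bar by 15): foo unchanged
  event 2 (t=4: INC baz by 4): foo unchanged
  event 3 (t=8: SET foo = 8): foo (absent) -> 8
  event 4 (t=18: INC bar by 10): foo unchanged
  event 5 (t=28: INC foo by 13): foo 8 -> 21
  event 6 (t=34: INC baz by 1): foo unchanged
  event 7 (t=37: SET foo = 5): foo 21 -> 5
  event 8 (t=46: INC bar by 7): foo unchanged
  event 9 (t=48: SET baz = 44): foo unchanged
  event 10 (t=50: SET foo = 47): foo 5 -> 47
Final: foo = 47

Answer: 47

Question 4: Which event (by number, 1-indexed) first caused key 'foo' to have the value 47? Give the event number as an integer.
Looking for first event where foo becomes 47:
  event 3: foo = 8
  event 4: foo = 8
  event 5: foo = 21
  event 6: foo = 21
  event 7: foo = 5
  event 8: foo = 5
  event 9: foo = 5
  event 10: foo 5 -> 47  <-- first match

Answer: 10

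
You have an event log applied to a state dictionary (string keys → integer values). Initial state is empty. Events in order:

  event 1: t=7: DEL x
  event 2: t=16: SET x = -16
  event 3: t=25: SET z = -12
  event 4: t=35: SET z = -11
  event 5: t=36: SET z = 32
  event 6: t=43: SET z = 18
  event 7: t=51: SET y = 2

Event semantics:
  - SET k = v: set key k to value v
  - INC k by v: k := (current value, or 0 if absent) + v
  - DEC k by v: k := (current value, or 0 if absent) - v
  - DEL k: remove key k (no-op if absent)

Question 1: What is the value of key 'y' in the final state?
Answer: 2

Derivation:
Track key 'y' through all 7 events:
  event 1 (t=7: DEL x): y unchanged
  event 2 (t=16: SET x = -16): y unchanged
  event 3 (t=25: SET z = -12): y unchanged
  event 4 (t=35: SET z = -11): y unchanged
  event 5 (t=36: SET z = 32): y unchanged
  event 6 (t=43: SET z = 18): y unchanged
  event 7 (t=51: SET y = 2): y (absent) -> 2
Final: y = 2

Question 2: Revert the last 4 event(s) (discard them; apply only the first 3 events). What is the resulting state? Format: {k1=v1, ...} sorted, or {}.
Answer: {x=-16, z=-12}

Derivation:
Keep first 3 events (discard last 4):
  after event 1 (t=7: DEL x): {}
  after event 2 (t=16: SET x = -16): {x=-16}
  after event 3 (t=25: SET z = -12): {x=-16, z=-12}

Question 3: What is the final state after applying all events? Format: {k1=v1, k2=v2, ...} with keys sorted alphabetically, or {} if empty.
  after event 1 (t=7: DEL x): {}
  after event 2 (t=16: SET x = -16): {x=-16}
  after event 3 (t=25: SET z = -12): {x=-16, z=-12}
  after event 4 (t=35: SET z = -11): {x=-16, z=-11}
  after event 5 (t=36: SET z = 32): {x=-16, z=32}
  after event 6 (t=43: SET z = 18): {x=-16, z=18}
  after event 7 (t=51: SET y = 2): {x=-16, y=2, z=18}

Answer: {x=-16, y=2, z=18}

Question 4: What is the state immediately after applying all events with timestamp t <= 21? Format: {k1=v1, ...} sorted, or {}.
Apply events with t <= 21 (2 events):
  after event 1 (t=7: DEL x): {}
  after event 2 (t=16: SET x = -16): {x=-16}

Answer: {x=-16}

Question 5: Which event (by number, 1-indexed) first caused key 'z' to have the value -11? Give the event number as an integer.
Answer: 4

Derivation:
Looking for first event where z becomes -11:
  event 3: z = -12
  event 4: z -12 -> -11  <-- first match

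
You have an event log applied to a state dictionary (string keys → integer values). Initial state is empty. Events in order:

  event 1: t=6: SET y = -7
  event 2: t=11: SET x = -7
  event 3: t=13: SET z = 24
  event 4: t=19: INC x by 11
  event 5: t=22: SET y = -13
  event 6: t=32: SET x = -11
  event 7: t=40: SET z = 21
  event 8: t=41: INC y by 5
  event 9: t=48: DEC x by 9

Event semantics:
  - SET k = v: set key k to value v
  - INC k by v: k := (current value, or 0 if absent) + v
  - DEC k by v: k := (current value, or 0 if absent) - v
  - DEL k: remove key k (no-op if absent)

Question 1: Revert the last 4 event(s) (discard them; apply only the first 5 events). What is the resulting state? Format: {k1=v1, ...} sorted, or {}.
Keep first 5 events (discard last 4):
  after event 1 (t=6: SET y = -7): {y=-7}
  after event 2 (t=11: SET x = -7): {x=-7, y=-7}
  after event 3 (t=13: SET z = 24): {x=-7, y=-7, z=24}
  after event 4 (t=19: INC x by 11): {x=4, y=-7, z=24}
  after event 5 (t=22: SET y = -13): {x=4, y=-13, z=24}

Answer: {x=4, y=-13, z=24}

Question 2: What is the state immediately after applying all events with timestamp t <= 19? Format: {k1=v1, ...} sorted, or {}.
Answer: {x=4, y=-7, z=24}

Derivation:
Apply events with t <= 19 (4 events):
  after event 1 (t=6: SET y = -7): {y=-7}
  after event 2 (t=11: SET x = -7): {x=-7, y=-7}
  after event 3 (t=13: SET z = 24): {x=-7, y=-7, z=24}
  after event 4 (t=19: INC x by 11): {x=4, y=-7, z=24}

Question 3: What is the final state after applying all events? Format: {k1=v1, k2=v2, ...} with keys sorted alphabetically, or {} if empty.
Answer: {x=-20, y=-8, z=21}

Derivation:
  after event 1 (t=6: SET y = -7): {y=-7}
  after event 2 (t=11: SET x = -7): {x=-7, y=-7}
  after event 3 (t=13: SET z = 24): {x=-7, y=-7, z=24}
  after event 4 (t=19: INC x by 11): {x=4, y=-7, z=24}
  after event 5 (t=22: SET y = -13): {x=4, y=-13, z=24}
  after event 6 (t=32: SET x = -11): {x=-11, y=-13, z=24}
  after event 7 (t=40: SET z = 21): {x=-11, y=-13, z=21}
  after event 8 (t=41: INC y by 5): {x=-11, y=-8, z=21}
  after event 9 (t=48: DEC x by 9): {x=-20, y=-8, z=21}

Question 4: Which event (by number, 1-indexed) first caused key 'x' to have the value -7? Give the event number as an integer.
Looking for first event where x becomes -7:
  event 2: x (absent) -> -7  <-- first match

Answer: 2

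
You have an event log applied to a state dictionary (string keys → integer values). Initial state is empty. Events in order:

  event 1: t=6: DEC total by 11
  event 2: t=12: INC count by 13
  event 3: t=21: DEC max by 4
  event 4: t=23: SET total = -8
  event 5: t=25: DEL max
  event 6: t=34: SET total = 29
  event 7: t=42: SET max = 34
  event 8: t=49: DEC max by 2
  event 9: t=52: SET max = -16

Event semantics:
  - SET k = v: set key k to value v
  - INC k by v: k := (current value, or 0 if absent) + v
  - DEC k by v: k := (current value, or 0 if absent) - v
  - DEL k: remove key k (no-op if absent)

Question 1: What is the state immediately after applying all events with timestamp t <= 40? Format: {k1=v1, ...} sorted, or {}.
Apply events with t <= 40 (6 events):
  after event 1 (t=6: DEC total by 11): {total=-11}
  after event 2 (t=12: INC count by 13): {count=13, total=-11}
  after event 3 (t=21: DEC max by 4): {count=13, max=-4, total=-11}
  after event 4 (t=23: SET total = -8): {count=13, max=-4, total=-8}
  after event 5 (t=25: DEL max): {count=13, total=-8}
  after event 6 (t=34: SET total = 29): {count=13, total=29}

Answer: {count=13, total=29}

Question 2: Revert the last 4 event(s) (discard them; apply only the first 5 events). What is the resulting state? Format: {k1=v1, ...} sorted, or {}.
Keep first 5 events (discard last 4):
  after event 1 (t=6: DEC total by 11): {total=-11}
  after event 2 (t=12: INC count by 13): {count=13, total=-11}
  after event 3 (t=21: DEC max by 4): {count=13, max=-4, total=-11}
  after event 4 (t=23: SET total = -8): {count=13, max=-4, total=-8}
  after event 5 (t=25: DEL max): {count=13, total=-8}

Answer: {count=13, total=-8}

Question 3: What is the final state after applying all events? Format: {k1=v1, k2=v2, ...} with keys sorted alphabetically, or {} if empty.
Answer: {count=13, max=-16, total=29}

Derivation:
  after event 1 (t=6: DEC total by 11): {total=-11}
  after event 2 (t=12: INC count by 13): {count=13, total=-11}
  after event 3 (t=21: DEC max by 4): {count=13, max=-4, total=-11}
  after event 4 (t=23: SET total = -8): {count=13, max=-4, total=-8}
  after event 5 (t=25: DEL max): {count=13, total=-8}
  after event 6 (t=34: SET total = 29): {count=13, total=29}
  after event 7 (t=42: SET max = 34): {count=13, max=34, total=29}
  after event 8 (t=49: DEC max by 2): {count=13, max=32, total=29}
  after event 9 (t=52: SET max = -16): {count=13, max=-16, total=29}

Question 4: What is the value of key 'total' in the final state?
Answer: 29

Derivation:
Track key 'total' through all 9 events:
  event 1 (t=6: DEC total by 11): total (absent) -> -11
  event 2 (t=12: INC count by 13): total unchanged
  event 3 (t=21: DEC max by 4): total unchanged
  event 4 (t=23: SET total = -8): total -11 -> -8
  event 5 (t=25: DEL max): total unchanged
  event 6 (t=34: SET total = 29): total -8 -> 29
  event 7 (t=42: SET max = 34): total unchanged
  event 8 (t=49: DEC max by 2): total unchanged
  event 9 (t=52: SET max = -16): total unchanged
Final: total = 29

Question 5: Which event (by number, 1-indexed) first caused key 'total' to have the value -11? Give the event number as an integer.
Answer: 1

Derivation:
Looking for first event where total becomes -11:
  event 1: total (absent) -> -11  <-- first match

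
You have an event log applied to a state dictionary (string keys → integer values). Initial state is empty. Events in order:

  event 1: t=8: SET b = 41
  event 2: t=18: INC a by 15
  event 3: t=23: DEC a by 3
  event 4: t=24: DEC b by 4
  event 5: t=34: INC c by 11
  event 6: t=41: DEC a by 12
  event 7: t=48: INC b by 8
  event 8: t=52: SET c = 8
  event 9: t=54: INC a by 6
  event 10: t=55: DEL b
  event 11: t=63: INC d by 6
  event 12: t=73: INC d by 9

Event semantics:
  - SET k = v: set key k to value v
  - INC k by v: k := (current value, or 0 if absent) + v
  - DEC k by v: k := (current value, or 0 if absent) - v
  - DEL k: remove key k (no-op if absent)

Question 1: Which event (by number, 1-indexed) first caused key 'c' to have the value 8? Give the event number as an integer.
Answer: 8

Derivation:
Looking for first event where c becomes 8:
  event 5: c = 11
  event 6: c = 11
  event 7: c = 11
  event 8: c 11 -> 8  <-- first match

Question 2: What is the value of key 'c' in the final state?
Track key 'c' through all 12 events:
  event 1 (t=8: SET b = 41): c unchanged
  event 2 (t=18: INC a by 15): c unchanged
  event 3 (t=23: DEC a by 3): c unchanged
  event 4 (t=24: DEC b by 4): c unchanged
  event 5 (t=34: INC c by 11): c (absent) -> 11
  event 6 (t=41: DEC a by 12): c unchanged
  event 7 (t=48: INC b by 8): c unchanged
  event 8 (t=52: SET c = 8): c 11 -> 8
  event 9 (t=54: INC a by 6): c unchanged
  event 10 (t=55: DEL b): c unchanged
  event 11 (t=63: INC d by 6): c unchanged
  event 12 (t=73: INC d by 9): c unchanged
Final: c = 8

Answer: 8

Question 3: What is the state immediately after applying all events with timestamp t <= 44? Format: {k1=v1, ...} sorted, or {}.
Answer: {a=0, b=37, c=11}

Derivation:
Apply events with t <= 44 (6 events):
  after event 1 (t=8: SET b = 41): {b=41}
  after event 2 (t=18: INC a by 15): {a=15, b=41}
  after event 3 (t=23: DEC a by 3): {a=12, b=41}
  after event 4 (t=24: DEC b by 4): {a=12, b=37}
  after event 5 (t=34: INC c by 11): {a=12, b=37, c=11}
  after event 6 (t=41: DEC a by 12): {a=0, b=37, c=11}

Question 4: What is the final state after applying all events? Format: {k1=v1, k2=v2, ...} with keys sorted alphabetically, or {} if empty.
  after event 1 (t=8: SET b = 41): {b=41}
  after event 2 (t=18: INC a by 15): {a=15, b=41}
  after event 3 (t=23: DEC a by 3): {a=12, b=41}
  after event 4 (t=24: DEC b by 4): {a=12, b=37}
  after event 5 (t=34: INC c by 11): {a=12, b=37, c=11}
  after event 6 (t=41: DEC a by 12): {a=0, b=37, c=11}
  after event 7 (t=48: INC b by 8): {a=0, b=45, c=11}
  after event 8 (t=52: SET c = 8): {a=0, b=45, c=8}
  after event 9 (t=54: INC a by 6): {a=6, b=45, c=8}
  after event 10 (t=55: DEL b): {a=6, c=8}
  after event 11 (t=63: INC d by 6): {a=6, c=8, d=6}
  after event 12 (t=73: INC d by 9): {a=6, c=8, d=15}

Answer: {a=6, c=8, d=15}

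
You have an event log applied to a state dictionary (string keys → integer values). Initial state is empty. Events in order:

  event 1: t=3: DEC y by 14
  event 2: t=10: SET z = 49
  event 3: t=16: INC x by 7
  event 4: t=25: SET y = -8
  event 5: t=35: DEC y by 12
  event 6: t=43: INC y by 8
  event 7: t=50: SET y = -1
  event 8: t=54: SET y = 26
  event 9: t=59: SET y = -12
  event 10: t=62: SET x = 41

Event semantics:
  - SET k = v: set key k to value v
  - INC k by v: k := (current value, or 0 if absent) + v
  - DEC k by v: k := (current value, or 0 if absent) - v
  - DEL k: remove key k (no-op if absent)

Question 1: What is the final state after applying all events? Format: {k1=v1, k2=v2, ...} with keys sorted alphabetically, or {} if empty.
  after event 1 (t=3: DEC y by 14): {y=-14}
  after event 2 (t=10: SET z = 49): {y=-14, z=49}
  after event 3 (t=16: INC x by 7): {x=7, y=-14, z=49}
  after event 4 (t=25: SET y = -8): {x=7, y=-8, z=49}
  after event 5 (t=35: DEC y by 12): {x=7, y=-20, z=49}
  after event 6 (t=43: INC y by 8): {x=7, y=-12, z=49}
  after event 7 (t=50: SET y = -1): {x=7, y=-1, z=49}
  after event 8 (t=54: SET y = 26): {x=7, y=26, z=49}
  after event 9 (t=59: SET y = -12): {x=7, y=-12, z=49}
  after event 10 (t=62: SET x = 41): {x=41, y=-12, z=49}

Answer: {x=41, y=-12, z=49}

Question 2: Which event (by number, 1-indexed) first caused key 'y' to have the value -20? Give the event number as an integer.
Answer: 5

Derivation:
Looking for first event where y becomes -20:
  event 1: y = -14
  event 2: y = -14
  event 3: y = -14
  event 4: y = -8
  event 5: y -8 -> -20  <-- first match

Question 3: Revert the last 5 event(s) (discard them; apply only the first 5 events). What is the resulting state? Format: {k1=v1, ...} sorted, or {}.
Answer: {x=7, y=-20, z=49}

Derivation:
Keep first 5 events (discard last 5):
  after event 1 (t=3: DEC y by 14): {y=-14}
  after event 2 (t=10: SET z = 49): {y=-14, z=49}
  after event 3 (t=16: INC x by 7): {x=7, y=-14, z=49}
  after event 4 (t=25: SET y = -8): {x=7, y=-8, z=49}
  after event 5 (t=35: DEC y by 12): {x=7, y=-20, z=49}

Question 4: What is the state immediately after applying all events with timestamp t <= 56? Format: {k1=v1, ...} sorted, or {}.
Apply events with t <= 56 (8 events):
  after event 1 (t=3: DEC y by 14): {y=-14}
  after event 2 (t=10: SET z = 49): {y=-14, z=49}
  after event 3 (t=16: INC x by 7): {x=7, y=-14, z=49}
  after event 4 (t=25: SET y = -8): {x=7, y=-8, z=49}
  after event 5 (t=35: DEC y by 12): {x=7, y=-20, z=49}
  after event 6 (t=43: INC y by 8): {x=7, y=-12, z=49}
  after event 7 (t=50: SET y = -1): {x=7, y=-1, z=49}
  after event 8 (t=54: SET y = 26): {x=7, y=26, z=49}

Answer: {x=7, y=26, z=49}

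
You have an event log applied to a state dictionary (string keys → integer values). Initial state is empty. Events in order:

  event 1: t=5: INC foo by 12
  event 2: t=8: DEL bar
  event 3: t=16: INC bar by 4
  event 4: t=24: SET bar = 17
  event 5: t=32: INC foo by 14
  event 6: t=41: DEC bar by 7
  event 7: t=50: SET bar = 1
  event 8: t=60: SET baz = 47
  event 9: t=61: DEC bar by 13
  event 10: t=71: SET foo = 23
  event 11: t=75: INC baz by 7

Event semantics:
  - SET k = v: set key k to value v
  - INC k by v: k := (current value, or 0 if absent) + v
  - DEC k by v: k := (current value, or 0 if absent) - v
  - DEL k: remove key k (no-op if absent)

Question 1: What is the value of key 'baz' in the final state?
Answer: 54

Derivation:
Track key 'baz' through all 11 events:
  event 1 (t=5: INC foo by 12): baz unchanged
  event 2 (t=8: DEL bar): baz unchanged
  event 3 (t=16: INC bar by 4): baz unchanged
  event 4 (t=24: SET bar = 17): baz unchanged
  event 5 (t=32: INC foo by 14): baz unchanged
  event 6 (t=41: DEC bar by 7): baz unchanged
  event 7 (t=50: SET bar = 1): baz unchanged
  event 8 (t=60: SET baz = 47): baz (absent) -> 47
  event 9 (t=61: DEC bar by 13): baz unchanged
  event 10 (t=71: SET foo = 23): baz unchanged
  event 11 (t=75: INC baz by 7): baz 47 -> 54
Final: baz = 54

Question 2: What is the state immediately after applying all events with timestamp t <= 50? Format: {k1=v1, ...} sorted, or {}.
Answer: {bar=1, foo=26}

Derivation:
Apply events with t <= 50 (7 events):
  after event 1 (t=5: INC foo by 12): {foo=12}
  after event 2 (t=8: DEL bar): {foo=12}
  after event 3 (t=16: INC bar by 4): {bar=4, foo=12}
  after event 4 (t=24: SET bar = 17): {bar=17, foo=12}
  after event 5 (t=32: INC foo by 14): {bar=17, foo=26}
  after event 6 (t=41: DEC bar by 7): {bar=10, foo=26}
  after event 7 (t=50: SET bar = 1): {bar=1, foo=26}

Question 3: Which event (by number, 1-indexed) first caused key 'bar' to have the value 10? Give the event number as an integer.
Looking for first event where bar becomes 10:
  event 3: bar = 4
  event 4: bar = 17
  event 5: bar = 17
  event 6: bar 17 -> 10  <-- first match

Answer: 6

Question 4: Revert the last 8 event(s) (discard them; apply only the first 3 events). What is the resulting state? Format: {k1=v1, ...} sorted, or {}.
Answer: {bar=4, foo=12}

Derivation:
Keep first 3 events (discard last 8):
  after event 1 (t=5: INC foo by 12): {foo=12}
  after event 2 (t=8: DEL bar): {foo=12}
  after event 3 (t=16: INC bar by 4): {bar=4, foo=12}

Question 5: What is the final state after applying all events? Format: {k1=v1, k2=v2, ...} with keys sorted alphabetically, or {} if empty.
  after event 1 (t=5: INC foo by 12): {foo=12}
  after event 2 (t=8: DEL bar): {foo=12}
  after event 3 (t=16: INC bar by 4): {bar=4, foo=12}
  after event 4 (t=24: SET bar = 17): {bar=17, foo=12}
  after event 5 (t=32: INC foo by 14): {bar=17, foo=26}
  after event 6 (t=41: DEC bar by 7): {bar=10, foo=26}
  after event 7 (t=50: SET bar = 1): {bar=1, foo=26}
  after event 8 (t=60: SET baz = 47): {bar=1, baz=47, foo=26}
  after event 9 (t=61: DEC bar by 13): {bar=-12, baz=47, foo=26}
  after event 10 (t=71: SET foo = 23): {bar=-12, baz=47, foo=23}
  after event 11 (t=75: INC baz by 7): {bar=-12, baz=54, foo=23}

Answer: {bar=-12, baz=54, foo=23}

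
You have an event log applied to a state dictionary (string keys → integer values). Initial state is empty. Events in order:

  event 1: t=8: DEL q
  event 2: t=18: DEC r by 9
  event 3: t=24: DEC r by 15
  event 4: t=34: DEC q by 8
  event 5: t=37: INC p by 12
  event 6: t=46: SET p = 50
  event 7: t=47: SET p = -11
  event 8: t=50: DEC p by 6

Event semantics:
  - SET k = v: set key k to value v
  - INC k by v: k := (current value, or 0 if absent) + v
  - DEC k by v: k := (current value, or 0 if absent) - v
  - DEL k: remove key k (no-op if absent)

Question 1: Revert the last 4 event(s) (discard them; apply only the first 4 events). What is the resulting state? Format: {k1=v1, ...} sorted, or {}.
Keep first 4 events (discard last 4):
  after event 1 (t=8: DEL q): {}
  after event 2 (t=18: DEC r by 9): {r=-9}
  after event 3 (t=24: DEC r by 15): {r=-24}
  after event 4 (t=34: DEC q by 8): {q=-8, r=-24}

Answer: {q=-8, r=-24}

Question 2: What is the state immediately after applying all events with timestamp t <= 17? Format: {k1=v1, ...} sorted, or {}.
Answer: {}

Derivation:
Apply events with t <= 17 (1 events):
  after event 1 (t=8: DEL q): {}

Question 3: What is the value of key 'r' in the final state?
Answer: -24

Derivation:
Track key 'r' through all 8 events:
  event 1 (t=8: DEL q): r unchanged
  event 2 (t=18: DEC r by 9): r (absent) -> -9
  event 3 (t=24: DEC r by 15): r -9 -> -24
  event 4 (t=34: DEC q by 8): r unchanged
  event 5 (t=37: INC p by 12): r unchanged
  event 6 (t=46: SET p = 50): r unchanged
  event 7 (t=47: SET p = -11): r unchanged
  event 8 (t=50: DEC p by 6): r unchanged
Final: r = -24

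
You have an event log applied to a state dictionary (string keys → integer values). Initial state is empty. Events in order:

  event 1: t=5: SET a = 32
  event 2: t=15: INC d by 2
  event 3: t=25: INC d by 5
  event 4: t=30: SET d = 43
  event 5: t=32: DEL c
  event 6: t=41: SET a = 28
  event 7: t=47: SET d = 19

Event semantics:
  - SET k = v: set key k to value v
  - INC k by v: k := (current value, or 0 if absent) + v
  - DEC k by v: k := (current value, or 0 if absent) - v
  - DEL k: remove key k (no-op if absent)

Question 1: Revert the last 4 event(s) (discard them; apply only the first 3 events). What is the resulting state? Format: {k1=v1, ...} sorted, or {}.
Keep first 3 events (discard last 4):
  after event 1 (t=5: SET a = 32): {a=32}
  after event 2 (t=15: INC d by 2): {a=32, d=2}
  after event 3 (t=25: INC d by 5): {a=32, d=7}

Answer: {a=32, d=7}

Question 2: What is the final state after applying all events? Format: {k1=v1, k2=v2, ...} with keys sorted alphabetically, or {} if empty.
Answer: {a=28, d=19}

Derivation:
  after event 1 (t=5: SET a = 32): {a=32}
  after event 2 (t=15: INC d by 2): {a=32, d=2}
  after event 3 (t=25: INC d by 5): {a=32, d=7}
  after event 4 (t=30: SET d = 43): {a=32, d=43}
  after event 5 (t=32: DEL c): {a=32, d=43}
  after event 6 (t=41: SET a = 28): {a=28, d=43}
  after event 7 (t=47: SET d = 19): {a=28, d=19}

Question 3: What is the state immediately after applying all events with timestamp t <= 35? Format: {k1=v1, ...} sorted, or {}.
Answer: {a=32, d=43}

Derivation:
Apply events with t <= 35 (5 events):
  after event 1 (t=5: SET a = 32): {a=32}
  after event 2 (t=15: INC d by 2): {a=32, d=2}
  after event 3 (t=25: INC d by 5): {a=32, d=7}
  after event 4 (t=30: SET d = 43): {a=32, d=43}
  after event 5 (t=32: DEL c): {a=32, d=43}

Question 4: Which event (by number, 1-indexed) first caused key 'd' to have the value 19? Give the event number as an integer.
Looking for first event where d becomes 19:
  event 2: d = 2
  event 3: d = 7
  event 4: d = 43
  event 5: d = 43
  event 6: d = 43
  event 7: d 43 -> 19  <-- first match

Answer: 7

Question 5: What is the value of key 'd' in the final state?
Answer: 19

Derivation:
Track key 'd' through all 7 events:
  event 1 (t=5: SET a = 32): d unchanged
  event 2 (t=15: INC d by 2): d (absent) -> 2
  event 3 (t=25: INC d by 5): d 2 -> 7
  event 4 (t=30: SET d = 43): d 7 -> 43
  event 5 (t=32: DEL c): d unchanged
  event 6 (t=41: SET a = 28): d unchanged
  event 7 (t=47: SET d = 19): d 43 -> 19
Final: d = 19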